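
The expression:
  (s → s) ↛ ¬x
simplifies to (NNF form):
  x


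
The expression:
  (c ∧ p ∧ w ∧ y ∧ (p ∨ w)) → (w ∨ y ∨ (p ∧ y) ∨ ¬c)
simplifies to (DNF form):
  True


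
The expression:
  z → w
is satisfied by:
  {w: True, z: False}
  {z: False, w: False}
  {z: True, w: True}


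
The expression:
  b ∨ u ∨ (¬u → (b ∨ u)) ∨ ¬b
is always true.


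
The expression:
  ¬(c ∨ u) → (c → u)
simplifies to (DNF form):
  True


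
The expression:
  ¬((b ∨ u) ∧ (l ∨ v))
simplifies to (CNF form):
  (¬b ∨ ¬l) ∧ (¬b ∨ ¬v) ∧ (¬l ∨ ¬u) ∧ (¬u ∨ ¬v)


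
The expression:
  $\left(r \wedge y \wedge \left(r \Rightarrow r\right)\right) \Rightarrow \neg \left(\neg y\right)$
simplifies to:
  $\text{True}$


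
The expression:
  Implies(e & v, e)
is always true.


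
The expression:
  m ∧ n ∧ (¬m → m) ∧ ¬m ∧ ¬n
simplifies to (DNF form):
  False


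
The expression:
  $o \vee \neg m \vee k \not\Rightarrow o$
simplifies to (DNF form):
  $k \vee o \vee \neg m$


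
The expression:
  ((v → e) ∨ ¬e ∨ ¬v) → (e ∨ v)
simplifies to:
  e ∨ v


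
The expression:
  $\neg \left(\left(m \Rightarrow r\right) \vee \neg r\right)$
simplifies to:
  $\text{False}$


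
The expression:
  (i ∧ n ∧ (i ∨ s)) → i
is always true.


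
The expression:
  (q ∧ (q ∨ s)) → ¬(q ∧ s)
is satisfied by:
  {s: False, q: False}
  {q: True, s: False}
  {s: True, q: False}


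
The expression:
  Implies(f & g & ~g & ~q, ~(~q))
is always true.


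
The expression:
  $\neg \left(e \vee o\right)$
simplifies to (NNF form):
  $\neg e \wedge \neg o$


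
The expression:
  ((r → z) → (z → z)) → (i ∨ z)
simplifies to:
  i ∨ z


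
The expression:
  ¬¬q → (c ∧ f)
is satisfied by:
  {f: True, c: True, q: False}
  {f: True, c: False, q: False}
  {c: True, f: False, q: False}
  {f: False, c: False, q: False}
  {q: True, f: True, c: True}


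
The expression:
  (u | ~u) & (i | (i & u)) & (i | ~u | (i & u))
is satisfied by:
  {i: True}


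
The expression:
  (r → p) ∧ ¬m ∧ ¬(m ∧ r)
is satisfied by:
  {p: True, m: False, r: False}
  {p: False, m: False, r: False}
  {r: True, p: True, m: False}


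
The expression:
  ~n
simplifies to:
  ~n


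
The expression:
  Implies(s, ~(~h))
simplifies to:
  h | ~s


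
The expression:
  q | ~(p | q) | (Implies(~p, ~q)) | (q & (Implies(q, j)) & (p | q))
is always true.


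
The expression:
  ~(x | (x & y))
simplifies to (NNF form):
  ~x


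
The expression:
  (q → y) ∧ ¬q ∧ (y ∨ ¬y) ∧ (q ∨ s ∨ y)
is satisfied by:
  {y: True, s: True, q: False}
  {y: True, q: False, s: False}
  {s: True, q: False, y: False}


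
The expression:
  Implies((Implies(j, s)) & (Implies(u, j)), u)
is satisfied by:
  {u: True, j: True, s: False}
  {u: True, s: False, j: False}
  {u: True, j: True, s: True}
  {u: True, s: True, j: False}
  {j: True, s: False, u: False}


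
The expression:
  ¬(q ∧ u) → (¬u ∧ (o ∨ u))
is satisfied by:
  {q: True, o: True, u: False}
  {o: True, u: False, q: False}
  {q: True, u: True, o: True}
  {q: True, u: True, o: False}


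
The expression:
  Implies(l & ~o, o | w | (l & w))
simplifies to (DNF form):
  o | w | ~l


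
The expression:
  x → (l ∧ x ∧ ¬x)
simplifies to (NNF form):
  ¬x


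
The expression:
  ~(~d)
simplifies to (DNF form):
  d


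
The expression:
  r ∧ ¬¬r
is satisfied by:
  {r: True}


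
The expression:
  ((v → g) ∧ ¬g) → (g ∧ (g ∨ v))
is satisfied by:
  {v: True, g: True}
  {v: True, g: False}
  {g: True, v: False}


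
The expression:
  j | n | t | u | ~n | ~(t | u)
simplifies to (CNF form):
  True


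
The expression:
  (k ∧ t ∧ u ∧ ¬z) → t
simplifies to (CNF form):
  True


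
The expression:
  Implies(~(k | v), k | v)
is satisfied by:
  {k: True, v: True}
  {k: True, v: False}
  {v: True, k: False}


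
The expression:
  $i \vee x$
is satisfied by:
  {i: True, x: True}
  {i: True, x: False}
  {x: True, i: False}


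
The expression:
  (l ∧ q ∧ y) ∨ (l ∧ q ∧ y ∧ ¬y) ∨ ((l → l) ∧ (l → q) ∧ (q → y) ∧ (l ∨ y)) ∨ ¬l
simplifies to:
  (q ∧ y) ∨ ¬l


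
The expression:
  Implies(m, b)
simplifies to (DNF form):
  b | ~m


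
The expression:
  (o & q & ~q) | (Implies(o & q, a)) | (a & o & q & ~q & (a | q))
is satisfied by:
  {a: True, o: False, q: False}
  {o: False, q: False, a: False}
  {a: True, q: True, o: False}
  {q: True, o: False, a: False}
  {a: True, o: True, q: False}
  {o: True, a: False, q: False}
  {a: True, q: True, o: True}


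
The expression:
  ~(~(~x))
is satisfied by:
  {x: False}


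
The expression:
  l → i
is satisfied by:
  {i: True, l: False}
  {l: False, i: False}
  {l: True, i: True}


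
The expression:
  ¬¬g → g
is always true.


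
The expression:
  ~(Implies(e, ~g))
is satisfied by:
  {e: True, g: True}


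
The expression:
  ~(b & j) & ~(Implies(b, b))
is never true.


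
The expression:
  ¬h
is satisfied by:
  {h: False}


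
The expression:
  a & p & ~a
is never true.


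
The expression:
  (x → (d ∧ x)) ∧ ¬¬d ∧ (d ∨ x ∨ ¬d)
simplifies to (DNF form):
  d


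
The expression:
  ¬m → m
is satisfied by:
  {m: True}


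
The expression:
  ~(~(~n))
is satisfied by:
  {n: False}


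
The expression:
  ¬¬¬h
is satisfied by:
  {h: False}


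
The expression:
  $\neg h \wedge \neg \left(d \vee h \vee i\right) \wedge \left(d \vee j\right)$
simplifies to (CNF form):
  $j \wedge \neg d \wedge \neg h \wedge \neg i$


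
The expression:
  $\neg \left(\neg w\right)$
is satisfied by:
  {w: True}


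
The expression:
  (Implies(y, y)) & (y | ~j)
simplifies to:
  y | ~j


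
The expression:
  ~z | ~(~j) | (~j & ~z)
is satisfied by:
  {j: True, z: False}
  {z: False, j: False}
  {z: True, j: True}


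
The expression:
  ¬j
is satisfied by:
  {j: False}


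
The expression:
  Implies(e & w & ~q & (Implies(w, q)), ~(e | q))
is always true.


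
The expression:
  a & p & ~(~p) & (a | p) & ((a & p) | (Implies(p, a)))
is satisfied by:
  {a: True, p: True}


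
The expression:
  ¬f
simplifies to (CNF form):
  ¬f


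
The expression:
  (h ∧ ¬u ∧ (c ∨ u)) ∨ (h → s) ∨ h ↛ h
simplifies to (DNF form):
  s ∨ (c ∧ ¬u) ∨ ¬h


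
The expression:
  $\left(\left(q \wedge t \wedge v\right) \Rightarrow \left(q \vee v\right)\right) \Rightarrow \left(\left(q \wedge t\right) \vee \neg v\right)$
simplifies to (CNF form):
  $\left(q \vee \neg v\right) \wedge \left(t \vee \neg v\right)$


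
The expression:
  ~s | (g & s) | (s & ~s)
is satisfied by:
  {g: True, s: False}
  {s: False, g: False}
  {s: True, g: True}


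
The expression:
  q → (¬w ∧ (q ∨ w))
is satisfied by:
  {w: False, q: False}
  {q: True, w: False}
  {w: True, q: False}


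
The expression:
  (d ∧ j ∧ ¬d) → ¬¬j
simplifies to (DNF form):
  True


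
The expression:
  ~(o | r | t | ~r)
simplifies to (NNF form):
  False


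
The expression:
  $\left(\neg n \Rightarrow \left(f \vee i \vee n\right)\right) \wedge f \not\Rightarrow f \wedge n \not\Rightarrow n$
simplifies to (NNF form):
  $\text{False}$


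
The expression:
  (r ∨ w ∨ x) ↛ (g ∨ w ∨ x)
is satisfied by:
  {r: True, x: False, w: False, g: False}


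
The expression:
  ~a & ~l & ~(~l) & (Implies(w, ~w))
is never true.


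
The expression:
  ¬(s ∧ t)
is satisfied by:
  {s: False, t: False}
  {t: True, s: False}
  {s: True, t: False}


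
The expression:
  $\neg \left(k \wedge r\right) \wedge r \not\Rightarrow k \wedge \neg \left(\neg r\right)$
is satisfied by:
  {r: True, k: False}


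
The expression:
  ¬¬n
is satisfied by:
  {n: True}


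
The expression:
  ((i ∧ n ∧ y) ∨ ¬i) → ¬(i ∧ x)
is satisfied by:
  {x: False, y: False, n: False, i: False}
  {i: True, x: False, y: False, n: False}
  {n: True, x: False, y: False, i: False}
  {i: True, n: True, x: False, y: False}
  {y: True, i: False, x: False, n: False}
  {i: True, y: True, x: False, n: False}
  {n: True, y: True, i: False, x: False}
  {i: True, n: True, y: True, x: False}
  {x: True, n: False, y: False, i: False}
  {i: True, x: True, n: False, y: False}
  {n: True, x: True, i: False, y: False}
  {i: True, n: True, x: True, y: False}
  {y: True, x: True, n: False, i: False}
  {i: True, y: True, x: True, n: False}
  {n: True, y: True, x: True, i: False}


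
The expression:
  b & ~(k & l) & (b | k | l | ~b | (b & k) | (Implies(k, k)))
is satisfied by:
  {b: True, l: False, k: False}
  {b: True, k: True, l: False}
  {b: True, l: True, k: False}


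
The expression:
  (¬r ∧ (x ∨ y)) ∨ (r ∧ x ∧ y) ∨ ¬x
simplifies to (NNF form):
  y ∨ ¬r ∨ ¬x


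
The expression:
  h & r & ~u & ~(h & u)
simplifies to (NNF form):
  h & r & ~u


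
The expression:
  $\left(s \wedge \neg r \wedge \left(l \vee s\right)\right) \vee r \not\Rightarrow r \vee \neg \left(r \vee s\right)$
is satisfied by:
  {r: False}


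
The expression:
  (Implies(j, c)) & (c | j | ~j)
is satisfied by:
  {c: True, j: False}
  {j: False, c: False}
  {j: True, c: True}


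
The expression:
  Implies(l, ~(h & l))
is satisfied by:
  {l: False, h: False}
  {h: True, l: False}
  {l: True, h: False}


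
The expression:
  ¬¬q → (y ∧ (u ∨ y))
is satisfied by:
  {y: True, q: False}
  {q: False, y: False}
  {q: True, y: True}


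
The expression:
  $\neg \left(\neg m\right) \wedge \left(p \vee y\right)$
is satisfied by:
  {m: True, y: True, p: True}
  {m: True, y: True, p: False}
  {m: True, p: True, y: False}


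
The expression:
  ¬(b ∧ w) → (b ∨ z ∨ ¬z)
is always true.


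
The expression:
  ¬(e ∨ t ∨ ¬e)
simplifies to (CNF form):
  False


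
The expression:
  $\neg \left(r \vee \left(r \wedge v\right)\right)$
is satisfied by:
  {r: False}


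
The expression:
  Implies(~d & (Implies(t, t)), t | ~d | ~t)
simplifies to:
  True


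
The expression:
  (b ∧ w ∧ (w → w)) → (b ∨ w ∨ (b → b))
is always true.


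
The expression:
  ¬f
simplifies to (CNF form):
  ¬f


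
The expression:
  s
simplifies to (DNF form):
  s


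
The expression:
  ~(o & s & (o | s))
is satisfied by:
  {s: False, o: False}
  {o: True, s: False}
  {s: True, o: False}


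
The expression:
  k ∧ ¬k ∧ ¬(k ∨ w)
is never true.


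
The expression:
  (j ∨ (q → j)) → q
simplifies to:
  q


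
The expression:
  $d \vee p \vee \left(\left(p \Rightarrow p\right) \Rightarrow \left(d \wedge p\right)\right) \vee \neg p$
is always true.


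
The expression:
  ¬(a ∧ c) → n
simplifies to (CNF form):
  (a ∨ n) ∧ (c ∨ n)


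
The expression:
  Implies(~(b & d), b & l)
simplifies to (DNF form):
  (b & d) | (b & l)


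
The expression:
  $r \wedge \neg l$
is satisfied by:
  {r: True, l: False}


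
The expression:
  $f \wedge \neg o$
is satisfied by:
  {f: True, o: False}


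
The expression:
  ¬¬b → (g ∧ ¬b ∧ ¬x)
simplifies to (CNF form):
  ¬b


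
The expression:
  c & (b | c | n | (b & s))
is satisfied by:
  {c: True}


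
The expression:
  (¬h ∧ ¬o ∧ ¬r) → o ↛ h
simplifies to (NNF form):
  h ∨ o ∨ r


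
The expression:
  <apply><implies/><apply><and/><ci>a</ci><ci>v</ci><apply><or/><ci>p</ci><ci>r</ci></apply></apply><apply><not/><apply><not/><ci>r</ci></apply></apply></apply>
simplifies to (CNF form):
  <apply><or/><ci>r</ci><apply><not/><ci>a</ci></apply><apply><not/><ci>p</ci></apply><apply><not/><ci>v</ci></apply></apply>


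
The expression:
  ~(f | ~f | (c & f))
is never true.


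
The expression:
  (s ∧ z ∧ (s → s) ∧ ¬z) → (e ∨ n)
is always true.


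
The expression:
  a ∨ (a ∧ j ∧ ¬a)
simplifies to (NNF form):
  a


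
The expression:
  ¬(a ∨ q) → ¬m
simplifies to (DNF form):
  a ∨ q ∨ ¬m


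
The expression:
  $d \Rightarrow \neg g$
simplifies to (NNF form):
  $\neg d \vee \neg g$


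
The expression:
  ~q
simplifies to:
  ~q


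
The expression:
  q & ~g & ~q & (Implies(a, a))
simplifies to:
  False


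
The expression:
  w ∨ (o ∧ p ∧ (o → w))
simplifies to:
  w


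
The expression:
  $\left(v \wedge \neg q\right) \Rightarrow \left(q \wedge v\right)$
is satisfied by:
  {q: True, v: False}
  {v: False, q: False}
  {v: True, q: True}


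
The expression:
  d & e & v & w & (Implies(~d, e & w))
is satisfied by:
  {e: True, w: True, d: True, v: True}


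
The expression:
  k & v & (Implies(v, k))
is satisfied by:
  {k: True, v: True}


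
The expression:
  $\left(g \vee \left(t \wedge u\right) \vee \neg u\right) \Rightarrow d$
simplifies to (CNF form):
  $\left(d \vee u\right) \wedge \left(d \vee \neg g\right) \wedge \left(d \vee \neg t\right)$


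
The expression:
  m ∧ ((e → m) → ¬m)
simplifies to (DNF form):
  False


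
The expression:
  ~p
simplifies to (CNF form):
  ~p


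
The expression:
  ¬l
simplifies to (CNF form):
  ¬l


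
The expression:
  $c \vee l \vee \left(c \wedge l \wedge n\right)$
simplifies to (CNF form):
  $c \vee l$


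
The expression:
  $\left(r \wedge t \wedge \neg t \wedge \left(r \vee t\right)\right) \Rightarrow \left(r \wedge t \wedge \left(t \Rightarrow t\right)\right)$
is always true.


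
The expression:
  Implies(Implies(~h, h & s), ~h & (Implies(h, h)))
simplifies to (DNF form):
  ~h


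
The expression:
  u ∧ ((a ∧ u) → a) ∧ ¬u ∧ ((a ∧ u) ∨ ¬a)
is never true.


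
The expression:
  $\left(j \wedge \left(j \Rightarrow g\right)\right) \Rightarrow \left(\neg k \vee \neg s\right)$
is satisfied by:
  {s: False, k: False, g: False, j: False}
  {j: True, s: False, k: False, g: False}
  {g: True, s: False, k: False, j: False}
  {j: True, g: True, s: False, k: False}
  {k: True, j: False, s: False, g: False}
  {j: True, k: True, s: False, g: False}
  {g: True, k: True, j: False, s: False}
  {j: True, g: True, k: True, s: False}
  {s: True, g: False, k: False, j: False}
  {j: True, s: True, g: False, k: False}
  {g: True, s: True, j: False, k: False}
  {j: True, g: True, s: True, k: False}
  {k: True, s: True, g: False, j: False}
  {j: True, k: True, s: True, g: False}
  {g: True, k: True, s: True, j: False}


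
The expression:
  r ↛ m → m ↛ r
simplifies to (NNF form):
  m ∨ ¬r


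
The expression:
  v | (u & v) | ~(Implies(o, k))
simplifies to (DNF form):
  v | (o & ~k)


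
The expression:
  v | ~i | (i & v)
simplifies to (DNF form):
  v | ~i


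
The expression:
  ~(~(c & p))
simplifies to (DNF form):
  c & p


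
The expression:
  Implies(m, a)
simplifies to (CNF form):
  a | ~m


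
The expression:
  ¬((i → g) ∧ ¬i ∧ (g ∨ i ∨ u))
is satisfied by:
  {i: True, u: False, g: False}
  {i: True, g: True, u: False}
  {i: True, u: True, g: False}
  {i: True, g: True, u: True}
  {g: False, u: False, i: False}


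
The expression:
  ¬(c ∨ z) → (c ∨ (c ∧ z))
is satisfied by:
  {z: True, c: True}
  {z: True, c: False}
  {c: True, z: False}


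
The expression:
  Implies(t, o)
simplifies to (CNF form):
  o | ~t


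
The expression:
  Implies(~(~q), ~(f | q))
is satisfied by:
  {q: False}


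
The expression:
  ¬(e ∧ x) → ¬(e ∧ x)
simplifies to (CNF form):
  True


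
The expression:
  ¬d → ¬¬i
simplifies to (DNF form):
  d ∨ i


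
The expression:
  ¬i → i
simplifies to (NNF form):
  i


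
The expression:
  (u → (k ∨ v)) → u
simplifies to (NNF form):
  u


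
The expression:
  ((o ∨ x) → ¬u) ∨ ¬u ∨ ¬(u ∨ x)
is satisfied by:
  {o: False, u: False, x: False}
  {x: True, o: False, u: False}
  {o: True, x: False, u: False}
  {x: True, o: True, u: False}
  {u: True, x: False, o: False}


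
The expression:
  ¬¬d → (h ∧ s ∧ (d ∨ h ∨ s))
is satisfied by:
  {h: True, s: True, d: False}
  {h: True, s: False, d: False}
  {s: True, h: False, d: False}
  {h: False, s: False, d: False}
  {d: True, h: True, s: True}


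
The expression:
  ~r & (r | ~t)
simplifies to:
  ~r & ~t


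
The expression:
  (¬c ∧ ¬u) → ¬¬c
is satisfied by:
  {c: True, u: True}
  {c: True, u: False}
  {u: True, c: False}


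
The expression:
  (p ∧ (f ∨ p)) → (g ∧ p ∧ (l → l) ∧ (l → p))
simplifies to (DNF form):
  g ∨ ¬p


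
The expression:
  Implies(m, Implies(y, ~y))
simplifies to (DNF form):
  ~m | ~y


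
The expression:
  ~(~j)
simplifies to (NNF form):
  j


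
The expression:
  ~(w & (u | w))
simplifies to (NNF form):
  ~w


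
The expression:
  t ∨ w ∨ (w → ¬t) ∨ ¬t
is always true.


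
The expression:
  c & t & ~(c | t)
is never true.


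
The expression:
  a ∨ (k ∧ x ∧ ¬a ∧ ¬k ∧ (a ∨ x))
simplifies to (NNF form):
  a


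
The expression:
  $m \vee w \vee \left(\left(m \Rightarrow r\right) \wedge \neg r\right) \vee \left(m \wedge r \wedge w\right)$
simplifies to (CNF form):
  $m \vee w \vee \neg r$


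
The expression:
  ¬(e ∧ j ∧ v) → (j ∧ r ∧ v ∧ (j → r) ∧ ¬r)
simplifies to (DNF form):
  e ∧ j ∧ v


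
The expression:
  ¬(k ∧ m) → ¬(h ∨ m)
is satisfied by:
  {k: True, m: False, h: False}
  {m: False, h: False, k: False}
  {k: True, m: True, h: False}
  {k: True, h: True, m: True}


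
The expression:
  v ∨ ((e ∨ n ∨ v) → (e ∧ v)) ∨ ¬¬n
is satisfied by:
  {n: True, v: True, e: False}
  {n: True, e: False, v: False}
  {v: True, e: False, n: False}
  {v: False, e: False, n: False}
  {n: True, v: True, e: True}
  {n: True, e: True, v: False}
  {v: True, e: True, n: False}


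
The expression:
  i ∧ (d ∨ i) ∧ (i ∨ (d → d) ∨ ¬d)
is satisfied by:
  {i: True}


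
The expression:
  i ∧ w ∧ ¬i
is never true.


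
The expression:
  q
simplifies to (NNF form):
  q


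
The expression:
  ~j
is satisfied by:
  {j: False}


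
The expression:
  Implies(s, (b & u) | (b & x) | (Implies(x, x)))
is always true.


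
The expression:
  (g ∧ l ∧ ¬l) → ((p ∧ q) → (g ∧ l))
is always true.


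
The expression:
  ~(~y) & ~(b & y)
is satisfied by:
  {y: True, b: False}


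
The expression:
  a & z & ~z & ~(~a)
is never true.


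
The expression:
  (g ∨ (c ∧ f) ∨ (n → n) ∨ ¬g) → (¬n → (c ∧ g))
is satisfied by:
  {n: True, g: True, c: True}
  {n: True, g: True, c: False}
  {n: True, c: True, g: False}
  {n: True, c: False, g: False}
  {g: True, c: True, n: False}


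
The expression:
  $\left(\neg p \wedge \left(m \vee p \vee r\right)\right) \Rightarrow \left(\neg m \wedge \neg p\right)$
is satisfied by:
  {p: True, m: False}
  {m: False, p: False}
  {m: True, p: True}


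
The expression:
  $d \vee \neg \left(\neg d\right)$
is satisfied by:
  {d: True}


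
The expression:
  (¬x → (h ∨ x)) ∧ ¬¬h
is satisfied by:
  {h: True}


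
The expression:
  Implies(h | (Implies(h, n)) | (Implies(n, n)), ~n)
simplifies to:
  ~n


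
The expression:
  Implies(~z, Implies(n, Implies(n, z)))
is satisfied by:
  {z: True, n: False}
  {n: False, z: False}
  {n: True, z: True}


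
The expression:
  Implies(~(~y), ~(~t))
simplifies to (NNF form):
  t | ~y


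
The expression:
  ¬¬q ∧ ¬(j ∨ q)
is never true.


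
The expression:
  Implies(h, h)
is always true.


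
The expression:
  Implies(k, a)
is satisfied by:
  {a: True, k: False}
  {k: False, a: False}
  {k: True, a: True}


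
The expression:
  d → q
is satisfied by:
  {q: True, d: False}
  {d: False, q: False}
  {d: True, q: True}


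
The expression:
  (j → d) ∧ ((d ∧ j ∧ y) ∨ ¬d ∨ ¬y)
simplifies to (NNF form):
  (d ∧ j) ∨ (¬d ∧ ¬j) ∨ (¬j ∧ ¬y)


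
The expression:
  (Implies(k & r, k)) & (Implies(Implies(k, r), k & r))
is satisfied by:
  {k: True}


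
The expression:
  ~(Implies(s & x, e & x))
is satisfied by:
  {x: True, s: True, e: False}


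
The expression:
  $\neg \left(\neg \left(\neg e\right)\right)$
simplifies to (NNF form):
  $\neg e$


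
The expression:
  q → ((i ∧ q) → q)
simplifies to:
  True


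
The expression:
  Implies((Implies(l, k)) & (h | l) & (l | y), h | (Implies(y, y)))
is always true.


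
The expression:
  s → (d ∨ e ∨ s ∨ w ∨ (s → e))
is always true.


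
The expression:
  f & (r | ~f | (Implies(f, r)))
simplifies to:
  f & r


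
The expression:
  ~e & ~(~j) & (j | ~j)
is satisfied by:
  {j: True, e: False}


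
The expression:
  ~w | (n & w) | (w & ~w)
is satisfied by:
  {n: True, w: False}
  {w: False, n: False}
  {w: True, n: True}


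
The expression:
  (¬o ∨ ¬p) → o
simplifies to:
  o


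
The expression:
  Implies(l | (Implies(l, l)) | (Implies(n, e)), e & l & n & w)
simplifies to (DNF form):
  e & l & n & w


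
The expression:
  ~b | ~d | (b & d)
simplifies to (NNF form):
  True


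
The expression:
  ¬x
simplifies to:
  ¬x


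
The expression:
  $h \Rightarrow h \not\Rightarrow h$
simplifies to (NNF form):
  $\neg h$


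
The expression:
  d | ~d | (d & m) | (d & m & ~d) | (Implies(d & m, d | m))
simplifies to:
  True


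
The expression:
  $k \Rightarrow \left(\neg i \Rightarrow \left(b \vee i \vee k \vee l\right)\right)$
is always true.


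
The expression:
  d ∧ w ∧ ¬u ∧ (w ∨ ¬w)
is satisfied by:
  {w: True, d: True, u: False}


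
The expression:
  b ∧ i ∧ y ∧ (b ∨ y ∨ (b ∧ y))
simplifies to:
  b ∧ i ∧ y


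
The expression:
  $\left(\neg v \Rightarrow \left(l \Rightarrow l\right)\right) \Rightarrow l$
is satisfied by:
  {l: True}


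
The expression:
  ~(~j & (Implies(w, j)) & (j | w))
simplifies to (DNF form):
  True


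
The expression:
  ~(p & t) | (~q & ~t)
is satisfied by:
  {p: False, t: False}
  {t: True, p: False}
  {p: True, t: False}


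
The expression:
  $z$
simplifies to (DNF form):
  $z$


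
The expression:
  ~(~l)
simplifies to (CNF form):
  l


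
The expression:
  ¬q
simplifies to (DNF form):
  ¬q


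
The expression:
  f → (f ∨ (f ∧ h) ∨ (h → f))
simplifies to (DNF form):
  True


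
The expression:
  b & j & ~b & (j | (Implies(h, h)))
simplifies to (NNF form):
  False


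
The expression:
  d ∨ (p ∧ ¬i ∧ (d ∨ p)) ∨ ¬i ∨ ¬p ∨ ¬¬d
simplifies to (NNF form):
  d ∨ ¬i ∨ ¬p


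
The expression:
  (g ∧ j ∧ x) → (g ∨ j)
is always true.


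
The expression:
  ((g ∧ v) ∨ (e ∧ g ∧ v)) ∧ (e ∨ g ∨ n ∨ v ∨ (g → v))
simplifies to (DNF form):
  g ∧ v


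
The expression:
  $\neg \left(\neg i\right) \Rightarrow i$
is always true.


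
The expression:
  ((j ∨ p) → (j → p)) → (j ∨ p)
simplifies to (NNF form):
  j ∨ p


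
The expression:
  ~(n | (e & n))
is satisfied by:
  {n: False}


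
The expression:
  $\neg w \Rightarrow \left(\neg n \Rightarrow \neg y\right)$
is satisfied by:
  {n: True, w: True, y: False}
  {n: True, w: False, y: False}
  {w: True, n: False, y: False}
  {n: False, w: False, y: False}
  {n: True, y: True, w: True}
  {n: True, y: True, w: False}
  {y: True, w: True, n: False}


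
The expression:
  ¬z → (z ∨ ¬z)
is always true.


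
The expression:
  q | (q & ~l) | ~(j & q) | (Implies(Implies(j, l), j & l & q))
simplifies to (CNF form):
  True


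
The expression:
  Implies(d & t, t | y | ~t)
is always true.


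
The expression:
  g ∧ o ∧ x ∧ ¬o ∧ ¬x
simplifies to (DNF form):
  False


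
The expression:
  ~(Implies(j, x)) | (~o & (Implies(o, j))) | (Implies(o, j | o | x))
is always true.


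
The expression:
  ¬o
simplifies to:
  ¬o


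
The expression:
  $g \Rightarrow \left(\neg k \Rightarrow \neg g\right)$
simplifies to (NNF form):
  $k \vee \neg g$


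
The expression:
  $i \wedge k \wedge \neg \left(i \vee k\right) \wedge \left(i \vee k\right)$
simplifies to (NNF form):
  $\text{False}$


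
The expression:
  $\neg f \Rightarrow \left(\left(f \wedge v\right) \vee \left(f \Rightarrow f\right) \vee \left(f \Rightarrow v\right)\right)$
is always true.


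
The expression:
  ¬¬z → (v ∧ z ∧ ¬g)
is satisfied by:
  {v: True, z: False, g: False}
  {v: False, z: False, g: False}
  {g: True, v: True, z: False}
  {g: True, v: False, z: False}
  {z: True, v: True, g: False}


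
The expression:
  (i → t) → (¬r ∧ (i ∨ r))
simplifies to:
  i ∧ (¬r ∨ ¬t)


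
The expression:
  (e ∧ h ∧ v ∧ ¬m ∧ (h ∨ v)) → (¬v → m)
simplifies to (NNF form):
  True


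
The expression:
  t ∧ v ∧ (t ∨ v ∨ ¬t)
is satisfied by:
  {t: True, v: True}


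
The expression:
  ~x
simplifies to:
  ~x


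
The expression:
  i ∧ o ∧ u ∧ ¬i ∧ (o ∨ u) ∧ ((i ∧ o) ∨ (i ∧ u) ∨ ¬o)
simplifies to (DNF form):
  False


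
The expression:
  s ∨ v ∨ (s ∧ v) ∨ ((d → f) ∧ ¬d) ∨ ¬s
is always true.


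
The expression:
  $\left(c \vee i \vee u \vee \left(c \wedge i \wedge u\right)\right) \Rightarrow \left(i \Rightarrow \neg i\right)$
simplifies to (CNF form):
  $\neg i$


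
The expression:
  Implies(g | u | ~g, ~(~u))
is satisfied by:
  {u: True}


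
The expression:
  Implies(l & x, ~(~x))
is always true.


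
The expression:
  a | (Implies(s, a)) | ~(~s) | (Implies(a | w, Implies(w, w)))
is always true.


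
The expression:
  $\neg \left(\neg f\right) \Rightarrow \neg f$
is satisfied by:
  {f: False}


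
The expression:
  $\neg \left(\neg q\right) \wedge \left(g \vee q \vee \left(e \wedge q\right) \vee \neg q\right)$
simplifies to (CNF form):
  $q$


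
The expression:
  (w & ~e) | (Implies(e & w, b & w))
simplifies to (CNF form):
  b | ~e | ~w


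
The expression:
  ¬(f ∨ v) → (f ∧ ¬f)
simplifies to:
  f ∨ v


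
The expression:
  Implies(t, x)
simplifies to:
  x | ~t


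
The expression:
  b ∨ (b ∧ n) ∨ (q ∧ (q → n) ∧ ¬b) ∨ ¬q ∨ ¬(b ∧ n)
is always true.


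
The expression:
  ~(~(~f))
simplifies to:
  ~f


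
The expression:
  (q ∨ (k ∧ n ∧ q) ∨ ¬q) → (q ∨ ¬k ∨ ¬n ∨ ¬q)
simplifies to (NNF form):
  True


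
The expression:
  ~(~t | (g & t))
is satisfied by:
  {t: True, g: False}


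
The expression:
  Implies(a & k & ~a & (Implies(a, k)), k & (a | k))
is always true.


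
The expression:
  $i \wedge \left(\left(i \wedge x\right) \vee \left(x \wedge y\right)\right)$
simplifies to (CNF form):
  $i \wedge x$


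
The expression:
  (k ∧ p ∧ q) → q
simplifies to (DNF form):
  True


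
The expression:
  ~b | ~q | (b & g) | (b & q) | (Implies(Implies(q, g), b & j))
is always true.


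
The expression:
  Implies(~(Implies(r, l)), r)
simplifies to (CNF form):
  True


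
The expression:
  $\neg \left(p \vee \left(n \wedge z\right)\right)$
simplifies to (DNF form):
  $\left(\neg n \wedge \neg p\right) \vee \left(\neg p \wedge \neg z\right)$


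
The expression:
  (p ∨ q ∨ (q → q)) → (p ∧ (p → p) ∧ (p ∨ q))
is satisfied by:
  {p: True}


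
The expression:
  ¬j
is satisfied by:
  {j: False}


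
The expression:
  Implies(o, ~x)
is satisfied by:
  {o: False, x: False}
  {x: True, o: False}
  {o: True, x: False}


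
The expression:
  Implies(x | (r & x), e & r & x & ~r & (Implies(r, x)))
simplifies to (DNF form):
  ~x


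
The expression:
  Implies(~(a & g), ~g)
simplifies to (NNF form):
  a | ~g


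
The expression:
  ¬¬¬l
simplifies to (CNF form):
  ¬l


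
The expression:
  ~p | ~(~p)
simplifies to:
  True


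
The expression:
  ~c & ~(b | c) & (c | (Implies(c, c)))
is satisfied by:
  {b: False, c: False}


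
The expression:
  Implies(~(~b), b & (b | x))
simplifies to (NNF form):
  True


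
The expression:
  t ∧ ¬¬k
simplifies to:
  k ∧ t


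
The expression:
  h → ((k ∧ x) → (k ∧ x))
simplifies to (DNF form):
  True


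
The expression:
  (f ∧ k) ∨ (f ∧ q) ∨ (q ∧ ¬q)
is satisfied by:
  {k: True, q: True, f: True}
  {k: True, f: True, q: False}
  {q: True, f: True, k: False}


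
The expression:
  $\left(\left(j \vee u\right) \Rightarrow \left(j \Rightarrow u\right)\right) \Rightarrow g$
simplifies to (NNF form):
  $g \vee \left(j \wedge \neg u\right)$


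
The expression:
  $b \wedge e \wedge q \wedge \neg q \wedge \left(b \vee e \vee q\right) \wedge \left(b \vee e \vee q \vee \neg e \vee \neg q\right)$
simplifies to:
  $\text{False}$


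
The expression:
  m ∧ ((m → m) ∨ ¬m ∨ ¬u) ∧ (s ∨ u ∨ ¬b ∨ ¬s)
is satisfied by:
  {m: True}


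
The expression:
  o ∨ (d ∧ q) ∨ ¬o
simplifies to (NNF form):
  True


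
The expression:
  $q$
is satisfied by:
  {q: True}


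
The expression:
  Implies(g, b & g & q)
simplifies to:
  ~g | (b & q)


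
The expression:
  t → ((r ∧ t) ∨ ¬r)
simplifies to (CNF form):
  True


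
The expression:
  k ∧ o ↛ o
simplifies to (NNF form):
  False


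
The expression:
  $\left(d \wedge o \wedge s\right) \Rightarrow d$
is always true.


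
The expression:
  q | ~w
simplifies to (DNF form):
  q | ~w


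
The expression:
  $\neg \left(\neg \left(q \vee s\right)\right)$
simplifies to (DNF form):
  $q \vee s$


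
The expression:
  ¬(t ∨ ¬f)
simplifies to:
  f ∧ ¬t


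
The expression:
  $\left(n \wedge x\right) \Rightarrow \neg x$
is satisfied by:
  {x: False, n: False}
  {n: True, x: False}
  {x: True, n: False}


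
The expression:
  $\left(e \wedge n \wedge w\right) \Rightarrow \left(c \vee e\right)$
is always true.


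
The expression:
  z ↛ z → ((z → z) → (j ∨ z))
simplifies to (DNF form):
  True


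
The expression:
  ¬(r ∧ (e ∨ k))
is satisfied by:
  {e: False, r: False, k: False}
  {k: True, e: False, r: False}
  {e: True, k: False, r: False}
  {k: True, e: True, r: False}
  {r: True, k: False, e: False}


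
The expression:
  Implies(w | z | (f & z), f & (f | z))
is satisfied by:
  {f: True, z: False, w: False}
  {f: True, w: True, z: False}
  {f: True, z: True, w: False}
  {f: True, w: True, z: True}
  {w: False, z: False, f: False}


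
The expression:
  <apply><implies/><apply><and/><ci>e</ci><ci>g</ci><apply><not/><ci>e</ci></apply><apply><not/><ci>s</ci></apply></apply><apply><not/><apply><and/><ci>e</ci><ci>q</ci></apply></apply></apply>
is always true.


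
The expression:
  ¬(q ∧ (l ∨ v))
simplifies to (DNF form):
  (¬l ∧ ¬v) ∨ ¬q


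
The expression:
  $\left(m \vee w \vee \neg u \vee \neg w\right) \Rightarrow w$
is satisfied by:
  {w: True}


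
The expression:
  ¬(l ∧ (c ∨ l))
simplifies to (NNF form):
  ¬l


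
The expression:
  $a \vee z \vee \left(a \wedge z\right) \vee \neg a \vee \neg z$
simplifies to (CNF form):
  $\text{True}$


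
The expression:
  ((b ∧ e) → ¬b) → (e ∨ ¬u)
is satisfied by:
  {e: True, u: False}
  {u: False, e: False}
  {u: True, e: True}


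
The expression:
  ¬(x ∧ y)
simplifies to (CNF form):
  ¬x ∨ ¬y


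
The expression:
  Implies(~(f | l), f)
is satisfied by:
  {l: True, f: True}
  {l: True, f: False}
  {f: True, l: False}


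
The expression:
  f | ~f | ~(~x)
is always true.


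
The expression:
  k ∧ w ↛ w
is never true.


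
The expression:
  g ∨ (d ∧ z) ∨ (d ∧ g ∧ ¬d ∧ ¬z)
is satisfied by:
  {z: True, g: True, d: True}
  {z: True, g: True, d: False}
  {g: True, d: True, z: False}
  {g: True, d: False, z: False}
  {z: True, d: True, g: False}


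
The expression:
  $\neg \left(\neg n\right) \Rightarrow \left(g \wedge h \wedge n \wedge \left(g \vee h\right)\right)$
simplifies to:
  $\left(g \wedge h\right) \vee \neg n$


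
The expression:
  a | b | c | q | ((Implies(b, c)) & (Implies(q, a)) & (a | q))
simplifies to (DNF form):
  a | b | c | q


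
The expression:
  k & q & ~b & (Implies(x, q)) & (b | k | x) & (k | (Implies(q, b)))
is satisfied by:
  {q: True, k: True, b: False}


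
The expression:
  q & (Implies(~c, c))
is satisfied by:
  {c: True, q: True}


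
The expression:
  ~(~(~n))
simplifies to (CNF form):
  ~n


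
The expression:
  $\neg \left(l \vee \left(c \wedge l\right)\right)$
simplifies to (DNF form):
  $\neg l$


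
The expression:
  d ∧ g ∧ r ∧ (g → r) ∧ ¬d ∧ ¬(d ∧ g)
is never true.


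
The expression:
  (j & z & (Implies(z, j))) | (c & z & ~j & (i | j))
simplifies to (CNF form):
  z & (c | j) & (i | j)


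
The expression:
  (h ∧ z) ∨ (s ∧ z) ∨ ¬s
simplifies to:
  z ∨ ¬s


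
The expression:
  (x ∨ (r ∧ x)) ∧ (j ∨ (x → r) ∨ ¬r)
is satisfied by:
  {x: True}


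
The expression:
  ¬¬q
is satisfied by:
  {q: True}


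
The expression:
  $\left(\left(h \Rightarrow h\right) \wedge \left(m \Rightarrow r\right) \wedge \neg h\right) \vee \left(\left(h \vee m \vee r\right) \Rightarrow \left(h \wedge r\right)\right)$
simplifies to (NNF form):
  $r \vee \left(\neg h \wedge \neg m\right)$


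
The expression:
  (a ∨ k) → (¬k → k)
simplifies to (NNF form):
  k ∨ ¬a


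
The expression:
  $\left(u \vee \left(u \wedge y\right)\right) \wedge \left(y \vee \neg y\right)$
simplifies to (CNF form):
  $u$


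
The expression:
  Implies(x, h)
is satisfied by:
  {h: True, x: False}
  {x: False, h: False}
  {x: True, h: True}


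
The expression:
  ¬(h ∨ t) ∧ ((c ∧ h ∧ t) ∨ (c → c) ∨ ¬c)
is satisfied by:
  {h: False, t: False}


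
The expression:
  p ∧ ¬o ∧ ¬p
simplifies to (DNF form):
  False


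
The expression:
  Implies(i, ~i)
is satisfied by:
  {i: False}


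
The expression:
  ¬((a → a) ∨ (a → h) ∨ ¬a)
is never true.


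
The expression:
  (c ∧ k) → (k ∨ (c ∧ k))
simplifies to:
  True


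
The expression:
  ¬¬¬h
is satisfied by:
  {h: False}


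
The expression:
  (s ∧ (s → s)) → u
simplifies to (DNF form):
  u ∨ ¬s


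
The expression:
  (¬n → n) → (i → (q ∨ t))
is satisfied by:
  {t: True, q: True, n: False, i: False}
  {t: True, q: False, n: False, i: False}
  {q: True, t: False, n: False, i: False}
  {t: False, q: False, n: False, i: False}
  {t: True, i: True, q: True, n: False}
  {t: True, i: True, q: False, n: False}
  {i: True, q: True, t: False, n: False}
  {i: True, t: False, q: False, n: False}
  {t: True, n: True, q: True, i: False}
  {t: True, n: True, q: False, i: False}
  {n: True, q: True, t: False, i: False}
  {n: True, t: False, q: False, i: False}
  {i: True, n: True, t: True, q: True}
  {i: True, n: True, t: True, q: False}
  {i: True, n: True, q: True, t: False}


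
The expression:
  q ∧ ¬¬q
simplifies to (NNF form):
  q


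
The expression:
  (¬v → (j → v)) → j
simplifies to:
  j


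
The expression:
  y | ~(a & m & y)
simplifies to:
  True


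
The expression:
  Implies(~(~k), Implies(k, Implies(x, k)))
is always true.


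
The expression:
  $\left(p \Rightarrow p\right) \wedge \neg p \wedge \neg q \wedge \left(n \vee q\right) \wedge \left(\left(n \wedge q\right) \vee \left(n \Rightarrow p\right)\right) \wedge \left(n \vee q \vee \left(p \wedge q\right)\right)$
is never true.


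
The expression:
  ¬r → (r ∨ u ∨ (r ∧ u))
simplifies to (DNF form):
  r ∨ u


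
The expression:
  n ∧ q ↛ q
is never true.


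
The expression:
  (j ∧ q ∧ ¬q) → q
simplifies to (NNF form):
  True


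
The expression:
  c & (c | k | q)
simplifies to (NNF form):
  c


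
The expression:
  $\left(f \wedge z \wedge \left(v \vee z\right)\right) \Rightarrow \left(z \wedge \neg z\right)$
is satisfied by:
  {z: False, f: False}
  {f: True, z: False}
  {z: True, f: False}


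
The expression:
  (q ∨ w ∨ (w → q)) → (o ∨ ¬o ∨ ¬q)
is always true.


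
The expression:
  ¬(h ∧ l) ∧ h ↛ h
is never true.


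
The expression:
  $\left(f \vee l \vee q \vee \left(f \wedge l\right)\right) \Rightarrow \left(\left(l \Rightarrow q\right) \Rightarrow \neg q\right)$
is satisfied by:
  {q: False}


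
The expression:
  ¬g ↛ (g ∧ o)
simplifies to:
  ¬g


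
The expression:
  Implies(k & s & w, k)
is always true.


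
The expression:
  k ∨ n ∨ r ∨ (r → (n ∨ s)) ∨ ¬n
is always true.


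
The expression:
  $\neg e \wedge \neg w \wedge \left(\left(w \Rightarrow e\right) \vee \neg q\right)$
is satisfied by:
  {e: False, w: False}


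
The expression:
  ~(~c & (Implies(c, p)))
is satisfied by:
  {c: True}


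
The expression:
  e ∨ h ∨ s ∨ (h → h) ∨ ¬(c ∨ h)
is always true.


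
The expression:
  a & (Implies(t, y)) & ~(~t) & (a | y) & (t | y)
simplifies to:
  a & t & y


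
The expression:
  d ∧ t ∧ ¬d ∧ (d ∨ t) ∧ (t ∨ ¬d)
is never true.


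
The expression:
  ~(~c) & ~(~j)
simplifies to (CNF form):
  c & j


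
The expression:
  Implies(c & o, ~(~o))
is always true.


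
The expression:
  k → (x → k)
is always true.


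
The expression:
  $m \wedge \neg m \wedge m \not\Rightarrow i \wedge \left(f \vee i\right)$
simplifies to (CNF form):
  $\text{False}$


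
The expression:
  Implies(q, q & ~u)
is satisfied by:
  {u: False, q: False}
  {q: True, u: False}
  {u: True, q: False}


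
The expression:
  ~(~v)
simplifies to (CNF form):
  v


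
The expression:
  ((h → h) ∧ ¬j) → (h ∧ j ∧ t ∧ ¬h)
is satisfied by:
  {j: True}


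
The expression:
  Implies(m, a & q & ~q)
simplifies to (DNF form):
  ~m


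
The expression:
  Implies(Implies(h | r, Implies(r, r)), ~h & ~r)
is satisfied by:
  {r: False, h: False}


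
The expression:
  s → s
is always true.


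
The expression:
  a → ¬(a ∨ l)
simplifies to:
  ¬a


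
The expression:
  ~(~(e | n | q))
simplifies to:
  e | n | q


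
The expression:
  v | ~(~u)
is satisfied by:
  {v: True, u: True}
  {v: True, u: False}
  {u: True, v: False}
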